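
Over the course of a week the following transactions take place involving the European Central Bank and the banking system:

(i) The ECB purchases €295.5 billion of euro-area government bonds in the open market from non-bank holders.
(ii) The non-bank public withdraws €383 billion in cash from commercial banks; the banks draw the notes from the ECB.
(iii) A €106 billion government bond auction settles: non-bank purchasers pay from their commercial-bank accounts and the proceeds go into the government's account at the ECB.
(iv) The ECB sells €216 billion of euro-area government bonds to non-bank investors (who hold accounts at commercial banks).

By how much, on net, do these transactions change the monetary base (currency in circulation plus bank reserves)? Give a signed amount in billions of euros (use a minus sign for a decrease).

Asset purchase (from non-banks) €295.5 billion: ECB balance sheet expands → +€295.5B.
Currency withdrawal €383 billion: just a shift between currency and reserves — both are base money → 0.
Government account inflow €106 billion: reserves shift to a non-base liability → −€106B.
Asset sale (to non-banks) €216 billion: ECB balance sheet contracts → −€216B.
Net: 295.5 + 0 − 106 − 216 = -€26.5 billion.

-€26.5 billion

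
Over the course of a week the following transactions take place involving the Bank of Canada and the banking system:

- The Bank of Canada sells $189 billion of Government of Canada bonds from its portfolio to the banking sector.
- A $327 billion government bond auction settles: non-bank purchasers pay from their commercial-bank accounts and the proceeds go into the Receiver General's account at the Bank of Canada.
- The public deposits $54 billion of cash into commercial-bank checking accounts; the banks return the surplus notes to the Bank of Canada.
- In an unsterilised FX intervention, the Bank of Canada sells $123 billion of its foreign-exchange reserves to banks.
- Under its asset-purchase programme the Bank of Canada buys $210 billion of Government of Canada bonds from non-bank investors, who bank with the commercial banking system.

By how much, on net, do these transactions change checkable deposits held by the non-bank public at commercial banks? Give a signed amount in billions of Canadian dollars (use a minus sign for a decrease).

-$63 billion

Bank of Canada balance sheet:
  Assets:      Securities +$21B, Foreign assets −$123B
  Liabilities: Bank reserves −$375B, Currency in circulation −$54B, Government deposits +$327B
Commercial banking system:
  Assets:      Reserves at CB −$375B, Securities +$189B, Foreign assets +$123B
  Liabilities: Checkable deposits −$63B
So the change in checkable deposits held by the non-bank public at commercial banks is -$63 billion.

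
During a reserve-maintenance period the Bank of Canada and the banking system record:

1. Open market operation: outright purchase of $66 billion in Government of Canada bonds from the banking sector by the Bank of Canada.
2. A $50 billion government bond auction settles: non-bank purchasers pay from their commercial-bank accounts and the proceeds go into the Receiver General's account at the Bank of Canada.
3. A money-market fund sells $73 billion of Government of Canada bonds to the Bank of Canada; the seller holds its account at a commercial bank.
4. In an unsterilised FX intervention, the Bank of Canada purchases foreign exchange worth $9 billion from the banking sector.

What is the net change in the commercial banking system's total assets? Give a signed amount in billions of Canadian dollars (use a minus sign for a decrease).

Bank of Canada balance sheet:
  Assets:      Securities +$139B, Foreign assets +$9B
  Liabilities: Bank reserves +$98B, Government deposits +$50B
Commercial banking system:
  Assets:      Reserves at CB +$98B, Securities −$66B, Foreign assets −$9B
  Liabilities: Checkable deposits +$23B
Change in total bank assets = +$23 billion.

+$23 billion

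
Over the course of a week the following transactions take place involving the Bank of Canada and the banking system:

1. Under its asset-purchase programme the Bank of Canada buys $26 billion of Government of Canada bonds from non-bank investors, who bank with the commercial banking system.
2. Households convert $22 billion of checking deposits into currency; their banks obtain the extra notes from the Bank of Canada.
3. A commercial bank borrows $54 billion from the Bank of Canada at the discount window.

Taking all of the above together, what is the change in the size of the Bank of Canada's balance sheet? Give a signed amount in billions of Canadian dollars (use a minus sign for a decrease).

+$80 billion

Bank of Canada balance sheet:
  Assets:      Securities +$26B, Loans to banks +$54B
  Liabilities: Bank reserves +$58B, Currency in circulation +$22B
Change in total Bank of Canada assets = +$80 billion.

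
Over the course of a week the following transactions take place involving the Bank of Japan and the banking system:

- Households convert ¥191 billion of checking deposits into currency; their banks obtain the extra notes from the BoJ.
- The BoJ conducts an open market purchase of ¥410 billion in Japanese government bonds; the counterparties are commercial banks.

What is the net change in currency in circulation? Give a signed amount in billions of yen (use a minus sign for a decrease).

+¥191 billion

Currency withdrawal ¥191 billion: notes leave the central bank → +¥191B.
OMO purchase (from banks) ¥410 billion: no currency enters or leaves circulation → 0.
Net: 191 + 0 = +¥191 billion.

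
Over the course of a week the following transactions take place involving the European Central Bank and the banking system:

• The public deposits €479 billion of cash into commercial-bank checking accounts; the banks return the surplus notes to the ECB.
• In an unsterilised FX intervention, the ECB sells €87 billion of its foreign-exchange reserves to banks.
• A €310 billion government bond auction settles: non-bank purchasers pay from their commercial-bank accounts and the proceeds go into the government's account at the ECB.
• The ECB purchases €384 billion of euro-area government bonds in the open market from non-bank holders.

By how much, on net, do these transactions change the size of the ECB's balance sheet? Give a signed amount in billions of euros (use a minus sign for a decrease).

Currency deposit €479 billion: only the composition of liabilities changes → 0.
FX sale €87 billion: an ECB asset is shed → −€87B.
Government account inflow €310 billion: only the composition of liabilities changes → 0.
Asset purchase (from non-banks) €384 billion: an ECB asset is acquired → +€384B.
Net: 0 − 87 + 0 + 384 = +€297 billion.

+€297 billion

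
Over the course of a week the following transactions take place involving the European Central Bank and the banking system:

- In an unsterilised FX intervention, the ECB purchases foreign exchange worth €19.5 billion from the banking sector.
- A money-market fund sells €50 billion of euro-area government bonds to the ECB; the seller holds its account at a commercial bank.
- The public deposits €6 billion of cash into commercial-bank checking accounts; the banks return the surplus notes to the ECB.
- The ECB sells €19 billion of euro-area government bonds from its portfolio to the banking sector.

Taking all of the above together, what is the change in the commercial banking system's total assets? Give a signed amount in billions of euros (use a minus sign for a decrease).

+€56 billion

FX purchase €19.5 billion: just an asset swap on bank balance sheets → 0.
Asset purchase (from non-banks) €50 billion: bank balance sheets expand → +€50B.
Currency deposit €6 billion: bank balance sheets expand → +€6B.
OMO sale (to banks) €19 billion: just an asset swap on bank balance sheets → 0.
Net: 0 + 50 + 6 + 0 = +€56 billion.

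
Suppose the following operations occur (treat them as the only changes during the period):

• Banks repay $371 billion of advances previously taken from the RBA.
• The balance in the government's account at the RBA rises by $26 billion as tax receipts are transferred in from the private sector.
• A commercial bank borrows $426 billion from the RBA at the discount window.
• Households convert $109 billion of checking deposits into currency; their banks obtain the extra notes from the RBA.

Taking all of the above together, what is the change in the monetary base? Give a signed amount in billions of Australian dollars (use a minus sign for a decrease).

+$29 billion

RBA balance sheet:
  Assets:      Loans to banks +$55B
  Liabilities: Bank reserves −$80B, Currency in circulation +$109B, Government deposits +$26B
Commercial banking system:
  Assets:      Reserves at CB −$80B
  Liabilities: Checkable deposits −$135B, Borrowings from CB +$55B
Monetary base = currency + reserves: +$109B + (−$80B) = +$29 billion.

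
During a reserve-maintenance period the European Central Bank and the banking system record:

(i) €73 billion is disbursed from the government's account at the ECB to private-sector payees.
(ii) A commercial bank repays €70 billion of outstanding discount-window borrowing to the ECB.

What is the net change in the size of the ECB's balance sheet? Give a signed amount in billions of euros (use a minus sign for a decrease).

-€70 billion

Government spending €73 billion: only the composition of liabilities changes → 0.
Discount-window repayment €70 billion: an ECB asset is shed → −€70B.
Net: 0 − 70 = -€70 billion.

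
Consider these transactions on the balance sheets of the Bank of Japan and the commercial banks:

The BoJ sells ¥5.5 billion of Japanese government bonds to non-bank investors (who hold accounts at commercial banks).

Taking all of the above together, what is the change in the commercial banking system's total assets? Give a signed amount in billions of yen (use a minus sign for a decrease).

BoJ balance sheet:
  Assets:      Securities −¥5.5B
  Liabilities: Bank reserves −¥5.5B
Commercial banking system:
  Assets:      Reserves at CB −¥5.5B
  Liabilities: Checkable deposits −¥5.5B
Change in total bank assets = -¥5.5 billion.

-¥5.5 billion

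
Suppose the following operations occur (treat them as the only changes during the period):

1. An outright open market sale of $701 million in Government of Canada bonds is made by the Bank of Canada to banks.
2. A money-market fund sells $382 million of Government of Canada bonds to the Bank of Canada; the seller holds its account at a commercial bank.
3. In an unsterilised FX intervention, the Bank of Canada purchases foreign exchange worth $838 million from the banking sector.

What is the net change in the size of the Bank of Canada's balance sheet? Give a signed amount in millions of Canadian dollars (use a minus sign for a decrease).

Bank of Canada balance sheet:
  Assets:      Securities −$319M, Foreign assets +$838M
  Liabilities: Bank reserves +$519M
Change in total Bank of Canada assets = +$519 million.

+$519 million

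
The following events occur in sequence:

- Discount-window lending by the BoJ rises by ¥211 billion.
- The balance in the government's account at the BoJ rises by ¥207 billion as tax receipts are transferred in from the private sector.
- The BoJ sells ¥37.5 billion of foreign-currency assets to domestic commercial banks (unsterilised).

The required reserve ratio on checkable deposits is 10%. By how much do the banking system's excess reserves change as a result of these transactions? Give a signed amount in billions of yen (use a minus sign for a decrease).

Discount-window loan ¥211 billion: reserves +¥211B, deposits 0.
Government account inflow ¥207 billion: reserves −¥207B, deposits −¥207B.
FX sale ¥37.5 billion: reserves −¥37.5B, deposits 0.
Totals: Δreserves = −¥33.5B, Δdeposits = −¥207B.
Δrequired reserves = 10% × −¥207B = −¥20.7B.
Δexcess reserves = Δreserves − Δrequired = −¥33.5B − (−¥20.7B) = -¥12.8 billion.

-¥12.8 billion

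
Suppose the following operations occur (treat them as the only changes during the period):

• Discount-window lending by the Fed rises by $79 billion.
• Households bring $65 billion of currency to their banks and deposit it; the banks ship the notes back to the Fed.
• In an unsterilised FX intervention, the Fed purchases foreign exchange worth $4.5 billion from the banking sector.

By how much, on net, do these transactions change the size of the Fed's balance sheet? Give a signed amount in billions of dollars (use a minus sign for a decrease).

+$83.5 billion

Fed balance sheet:
  Assets:      Loans to banks +$79B, Foreign assets +$4.5B
  Liabilities: Bank reserves +$148.5B, Currency in circulation −$65B
Commercial banking system:
  Assets:      Reserves at CB +$148.5B, Foreign assets −$4.5B
  Liabilities: Checkable deposits +$65B, Borrowings from CB +$79B
Change in total Fed assets = +$83.5 billion.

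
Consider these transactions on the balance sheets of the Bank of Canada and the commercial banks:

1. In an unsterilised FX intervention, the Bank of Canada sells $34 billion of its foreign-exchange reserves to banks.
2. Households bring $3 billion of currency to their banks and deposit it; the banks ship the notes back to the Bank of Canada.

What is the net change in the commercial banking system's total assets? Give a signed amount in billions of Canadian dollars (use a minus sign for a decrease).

+$3 billion

Bank of Canada balance sheet:
  Assets:      Foreign assets −$34B
  Liabilities: Bank reserves −$31B, Currency in circulation −$3B
Commercial banking system:
  Assets:      Reserves at CB −$31B, Foreign assets +$34B
  Liabilities: Checkable deposits +$3B
Change in total bank assets = +$3 billion.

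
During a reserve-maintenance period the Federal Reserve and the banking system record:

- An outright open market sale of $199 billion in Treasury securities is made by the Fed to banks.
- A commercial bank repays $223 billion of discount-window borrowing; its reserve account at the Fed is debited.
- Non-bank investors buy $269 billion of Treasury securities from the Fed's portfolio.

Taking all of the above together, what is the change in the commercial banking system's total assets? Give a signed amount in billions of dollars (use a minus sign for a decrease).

-$492 billion

OMO sale (to banks) $199 billion: just an asset swap on bank balance sheets → 0.
Discount-window repayment $223 billion: bank balance sheets shrink → −$223B.
Asset sale (to non-banks) $269 billion: bank balance sheets shrink → −$269B.
Net: 0 − 223 − 269 = -$492 billion.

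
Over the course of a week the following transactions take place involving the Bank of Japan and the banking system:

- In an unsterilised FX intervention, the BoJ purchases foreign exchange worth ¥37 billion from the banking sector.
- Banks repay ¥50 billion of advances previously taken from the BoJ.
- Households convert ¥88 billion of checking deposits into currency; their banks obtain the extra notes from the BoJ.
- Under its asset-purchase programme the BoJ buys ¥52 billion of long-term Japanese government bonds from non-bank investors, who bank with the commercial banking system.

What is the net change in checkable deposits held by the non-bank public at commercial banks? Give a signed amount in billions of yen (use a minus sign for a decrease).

FX purchase ¥37 billion: the counterparty is a bank, so public deposits are unchanged → 0.
Discount-window repayment ¥50 billion: the counterparty is a bank, so public deposits are unchanged → 0.
Currency withdrawal ¥88 billion: non-bank counterparties' bank balances fall → −¥88B.
Asset purchase (from non-banks) ¥52 billion: non-bank counterparties' bank balances rise → +¥52B.
Net: 0 + 0 − 88 + 52 = -¥36 billion.

-¥36 billion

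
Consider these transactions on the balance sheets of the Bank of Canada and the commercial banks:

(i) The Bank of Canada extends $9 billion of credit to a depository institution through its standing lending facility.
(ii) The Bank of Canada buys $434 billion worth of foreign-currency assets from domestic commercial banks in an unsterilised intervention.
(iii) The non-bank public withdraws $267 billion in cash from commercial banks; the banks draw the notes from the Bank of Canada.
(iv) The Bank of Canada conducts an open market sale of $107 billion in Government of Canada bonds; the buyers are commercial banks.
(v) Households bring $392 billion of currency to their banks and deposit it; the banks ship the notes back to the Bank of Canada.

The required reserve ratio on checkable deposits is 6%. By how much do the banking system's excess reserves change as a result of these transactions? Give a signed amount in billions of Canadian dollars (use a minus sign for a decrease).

+$453.5 billion

Discount-window loan $9 billion: reserves +$9B, deposits 0.
FX purchase $434 billion: reserves +$434B, deposits 0.
Currency withdrawal $267 billion: reserves −$267B, deposits −$267B.
OMO sale (to banks) $107 billion: reserves −$107B, deposits 0.
Currency deposit $392 billion: reserves +$392B, deposits +$392B.
Totals: Δreserves = +$461B, Δdeposits = +$125B.
Δrequired reserves = 6% × +$125B = +$7.5B.
Δexcess reserves = Δreserves − Δrequired = +$461B − (+$7.5B) = +$453.5 billion.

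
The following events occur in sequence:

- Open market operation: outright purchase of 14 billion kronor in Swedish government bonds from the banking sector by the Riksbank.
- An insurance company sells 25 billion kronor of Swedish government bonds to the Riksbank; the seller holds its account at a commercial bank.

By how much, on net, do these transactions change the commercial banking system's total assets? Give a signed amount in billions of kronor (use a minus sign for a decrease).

OMO purchase (from banks) 14 billion kronor: just an asset swap on bank balance sheets → 0.
Asset purchase (from non-banks) 25 billion kronor: bank balance sheets expand → +25B.
Net: 0 + 25 = +25 billion.

+25 billion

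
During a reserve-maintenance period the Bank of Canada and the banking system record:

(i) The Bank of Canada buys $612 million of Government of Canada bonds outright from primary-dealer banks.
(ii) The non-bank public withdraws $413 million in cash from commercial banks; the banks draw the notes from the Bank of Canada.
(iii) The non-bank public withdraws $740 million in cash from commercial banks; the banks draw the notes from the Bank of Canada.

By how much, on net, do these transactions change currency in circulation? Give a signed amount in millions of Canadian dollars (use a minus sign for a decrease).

+$1153 million

Bank of Canada balance sheet:
  Assets:      Securities +$612M
  Liabilities: Bank reserves −$541M, Currency in circulation +$1153M
Commercial banking system:
  Assets:      Reserves at CB −$541M, Securities −$612M
  Liabilities: Checkable deposits −$1153M
So the change in currency in circulation is +$1153 million.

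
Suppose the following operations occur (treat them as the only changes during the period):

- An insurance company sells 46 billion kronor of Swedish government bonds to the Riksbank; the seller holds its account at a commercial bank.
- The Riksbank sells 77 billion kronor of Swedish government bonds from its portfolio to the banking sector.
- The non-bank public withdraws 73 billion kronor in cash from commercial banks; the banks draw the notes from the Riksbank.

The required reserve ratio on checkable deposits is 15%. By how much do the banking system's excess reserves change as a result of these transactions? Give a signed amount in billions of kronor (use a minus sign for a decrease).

Asset purchase (from non-banks) 46 billion kronor: reserves +46B, deposits +46B.
OMO sale (to banks) 77 billion kronor: reserves −77B, deposits 0.
Currency withdrawal 73 billion kronor: reserves −73B, deposits −73B.
Totals: Δreserves = −104B, Δdeposits = −27B.
Δrequired reserves = 15% × −27B = −4.05B.
Δexcess reserves = Δreserves − Δrequired = −104B − (−4.05B) = -99.95 billion.

-99.95 billion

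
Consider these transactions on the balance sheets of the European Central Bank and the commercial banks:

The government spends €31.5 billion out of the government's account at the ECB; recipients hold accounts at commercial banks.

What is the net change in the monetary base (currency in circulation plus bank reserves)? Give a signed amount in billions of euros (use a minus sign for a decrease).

+€31.5 billion

ECB balance sheet:
  Assets:      no change
  Liabilities: Bank reserves +€31.5B, Government deposits −€31.5B
Commercial banking system:
  Assets:      Reserves at CB +€31.5B
  Liabilities: Checkable deposits +€31.5B
Monetary base = currency + reserves: 0 + (+€31.5B) = +€31.5 billion.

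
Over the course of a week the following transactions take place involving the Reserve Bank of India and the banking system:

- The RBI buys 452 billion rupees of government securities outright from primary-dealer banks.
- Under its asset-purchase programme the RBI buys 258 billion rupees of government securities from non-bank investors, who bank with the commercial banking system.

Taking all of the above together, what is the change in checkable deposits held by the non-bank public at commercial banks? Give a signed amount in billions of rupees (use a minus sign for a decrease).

+258 billion

RBI balance sheet:
  Assets:      Securities +710B
  Liabilities: Bank reserves +710B
Commercial banking system:
  Assets:      Reserves at CB +710B, Securities −452B
  Liabilities: Checkable deposits +258B
So the change in checkable deposits held by the non-bank public at commercial banks is +258 billion.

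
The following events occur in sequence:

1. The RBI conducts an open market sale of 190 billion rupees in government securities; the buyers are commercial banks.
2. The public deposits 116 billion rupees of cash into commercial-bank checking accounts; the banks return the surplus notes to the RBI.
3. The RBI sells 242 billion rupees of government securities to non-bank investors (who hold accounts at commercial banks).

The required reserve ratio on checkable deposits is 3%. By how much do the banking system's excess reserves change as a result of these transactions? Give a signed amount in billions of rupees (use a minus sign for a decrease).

-312.22 billion

OMO sale (to banks) 190 billion rupees: reserves −190B, deposits 0.
Currency deposit 116 billion rupees: reserves +116B, deposits +116B.
Asset sale (to non-banks) 242 billion rupees: reserves −242B, deposits −242B.
Totals: Δreserves = −316B, Δdeposits = −126B.
Δrequired reserves = 3% × −126B = −3.78B.
Δexcess reserves = Δreserves − Δrequired = −316B − (−3.78B) = -312.22 billion.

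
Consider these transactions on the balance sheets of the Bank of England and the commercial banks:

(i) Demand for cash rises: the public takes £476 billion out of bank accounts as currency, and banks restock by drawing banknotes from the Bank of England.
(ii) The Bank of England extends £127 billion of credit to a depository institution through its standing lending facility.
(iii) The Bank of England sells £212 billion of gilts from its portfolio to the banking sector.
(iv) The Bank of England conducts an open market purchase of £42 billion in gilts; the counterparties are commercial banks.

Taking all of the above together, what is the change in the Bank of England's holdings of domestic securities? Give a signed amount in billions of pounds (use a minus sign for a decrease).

-£170 billion

Currency withdrawal £476 billion: the Bank of England's securities portfolio is untouched → 0.
Discount-window loan £127 billion: the Bank of England's securities portfolio is untouched → 0.
OMO sale (to banks) £212 billion: securities removed from the Bank of England's portfolio → −£212B.
OMO purchase (from banks) £42 billion: securities added to the Bank of England's portfolio → +£42B.
Net: 0 + 0 − 212 + 42 = -£170 billion.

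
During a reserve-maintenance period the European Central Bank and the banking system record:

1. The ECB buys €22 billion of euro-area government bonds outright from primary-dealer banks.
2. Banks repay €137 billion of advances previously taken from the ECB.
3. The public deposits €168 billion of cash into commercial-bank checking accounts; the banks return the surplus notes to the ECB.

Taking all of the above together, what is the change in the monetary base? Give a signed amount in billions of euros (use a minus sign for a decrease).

-€115 billion

ECB balance sheet:
  Assets:      Securities +€22B, Loans to banks −€137B
  Liabilities: Bank reserves +€53B, Currency in circulation −€168B
Commercial banking system:
  Assets:      Reserves at CB +€53B, Securities −€22B
  Liabilities: Checkable deposits +€168B, Borrowings from CB −€137B
Monetary base = currency + reserves: −€168B + (+€53B) = -€115 billion.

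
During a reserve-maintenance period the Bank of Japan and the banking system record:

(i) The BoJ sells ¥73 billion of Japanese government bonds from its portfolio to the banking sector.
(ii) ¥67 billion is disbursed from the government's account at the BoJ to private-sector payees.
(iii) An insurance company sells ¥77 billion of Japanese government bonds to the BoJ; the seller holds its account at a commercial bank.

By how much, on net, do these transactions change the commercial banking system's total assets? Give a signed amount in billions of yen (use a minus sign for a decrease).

BoJ balance sheet:
  Assets:      Securities +¥4B
  Liabilities: Bank reserves +¥71B, Government deposits −¥67B
Commercial banking system:
  Assets:      Reserves at CB +¥71B, Securities +¥73B
  Liabilities: Checkable deposits +¥144B
Change in total bank assets = +¥144 billion.

+¥144 billion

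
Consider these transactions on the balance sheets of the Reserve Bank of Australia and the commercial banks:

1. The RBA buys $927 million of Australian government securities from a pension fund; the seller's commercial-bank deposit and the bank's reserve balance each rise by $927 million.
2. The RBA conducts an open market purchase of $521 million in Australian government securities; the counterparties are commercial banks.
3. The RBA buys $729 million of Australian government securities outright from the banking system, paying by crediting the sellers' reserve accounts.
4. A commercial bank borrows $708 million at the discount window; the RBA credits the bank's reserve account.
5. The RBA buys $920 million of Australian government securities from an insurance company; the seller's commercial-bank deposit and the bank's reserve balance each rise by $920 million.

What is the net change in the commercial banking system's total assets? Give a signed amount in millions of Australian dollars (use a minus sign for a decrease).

RBA balance sheet:
  Assets:      Securities +$3097M, Loans to banks +$708M
  Liabilities: Bank reserves +$3805M
Commercial banking system:
  Assets:      Reserves at CB +$3805M, Securities −$1250M
  Liabilities: Checkable deposits +$1847M, Borrowings from CB +$708M
Change in total bank assets = +$2555 million.

+$2555 million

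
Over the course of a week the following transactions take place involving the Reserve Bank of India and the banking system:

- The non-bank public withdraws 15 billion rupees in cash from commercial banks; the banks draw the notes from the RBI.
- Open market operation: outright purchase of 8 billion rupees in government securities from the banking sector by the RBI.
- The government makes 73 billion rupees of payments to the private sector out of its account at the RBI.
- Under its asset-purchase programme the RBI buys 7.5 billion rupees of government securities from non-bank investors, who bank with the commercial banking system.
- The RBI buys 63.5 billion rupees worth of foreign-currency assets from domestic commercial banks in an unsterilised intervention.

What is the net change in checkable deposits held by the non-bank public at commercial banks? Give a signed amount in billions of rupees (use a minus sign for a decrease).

RBI balance sheet:
  Assets:      Securities +15.5B, Foreign assets +63.5B
  Liabilities: Bank reserves +137B, Currency in circulation +15B, Government deposits −73B
Commercial banking system:
  Assets:      Reserves at CB +137B, Securities −8B, Foreign assets −63.5B
  Liabilities: Checkable deposits +65.5B
So the change in checkable deposits held by the non-bank public at commercial banks is +65.5 billion.

+65.5 billion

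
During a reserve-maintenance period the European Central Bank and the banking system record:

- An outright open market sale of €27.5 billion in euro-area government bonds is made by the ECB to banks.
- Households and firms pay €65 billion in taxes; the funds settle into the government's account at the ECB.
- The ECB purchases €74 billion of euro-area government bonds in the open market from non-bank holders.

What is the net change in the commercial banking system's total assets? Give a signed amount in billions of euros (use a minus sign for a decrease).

+€9 billion

OMO sale (to banks) €27.5 billion: just an asset swap on bank balance sheets → 0.
Government account inflow €65 billion: bank balance sheets shrink → −€65B.
Asset purchase (from non-banks) €74 billion: bank balance sheets expand → +€74B.
Net: 0 − 65 + 74 = +€9 billion.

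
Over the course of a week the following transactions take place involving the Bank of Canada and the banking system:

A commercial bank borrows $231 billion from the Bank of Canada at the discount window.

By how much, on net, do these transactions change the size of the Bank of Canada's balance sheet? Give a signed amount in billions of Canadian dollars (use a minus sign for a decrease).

Bank of Canada balance sheet:
  Assets:      Loans to banks +$231B
  Liabilities: Bank reserves +$231B
Commercial banking system:
  Assets:      Reserves at CB +$231B
  Liabilities: Borrowings from CB +$231B
Change in total Bank of Canada assets = +$231 billion.

+$231 billion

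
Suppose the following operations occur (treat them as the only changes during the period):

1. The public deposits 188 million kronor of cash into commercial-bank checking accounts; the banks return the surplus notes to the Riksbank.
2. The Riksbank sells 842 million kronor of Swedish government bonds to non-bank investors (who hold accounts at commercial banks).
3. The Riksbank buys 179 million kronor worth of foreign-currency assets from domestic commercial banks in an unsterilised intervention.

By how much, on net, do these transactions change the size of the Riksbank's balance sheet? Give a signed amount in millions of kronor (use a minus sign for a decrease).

Riksbank balance sheet:
  Assets:      Securities −842M, Foreign assets +179M
  Liabilities: Bank reserves −475M, Currency in circulation −188M
Change in total Riksbank assets = -663 million.

-663 million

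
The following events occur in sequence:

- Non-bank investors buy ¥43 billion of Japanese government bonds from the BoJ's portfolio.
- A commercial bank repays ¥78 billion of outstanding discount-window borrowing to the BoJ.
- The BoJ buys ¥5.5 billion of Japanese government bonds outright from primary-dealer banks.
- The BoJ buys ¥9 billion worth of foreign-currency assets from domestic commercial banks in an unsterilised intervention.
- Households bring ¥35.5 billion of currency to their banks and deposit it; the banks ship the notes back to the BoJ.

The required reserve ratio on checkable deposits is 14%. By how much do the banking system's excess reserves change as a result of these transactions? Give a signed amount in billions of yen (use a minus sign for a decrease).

Asset sale (to non-banks) ¥43 billion: reserves −¥43B, deposits −¥43B.
Discount-window repayment ¥78 billion: reserves −¥78B, deposits 0.
OMO purchase (from banks) ¥5.5 billion: reserves +¥5.5B, deposits 0.
FX purchase ¥9 billion: reserves +¥9B, deposits 0.
Currency deposit ¥35.5 billion: reserves +¥35.5B, deposits +¥35.5B.
Totals: Δreserves = −¥71B, Δdeposits = −¥7.5B.
Δrequired reserves = 14% × −¥7.5B = −¥1.05B.
Δexcess reserves = Δreserves − Δrequired = −¥71B − (−¥1.05B) = -¥69.95 billion.

-¥69.95 billion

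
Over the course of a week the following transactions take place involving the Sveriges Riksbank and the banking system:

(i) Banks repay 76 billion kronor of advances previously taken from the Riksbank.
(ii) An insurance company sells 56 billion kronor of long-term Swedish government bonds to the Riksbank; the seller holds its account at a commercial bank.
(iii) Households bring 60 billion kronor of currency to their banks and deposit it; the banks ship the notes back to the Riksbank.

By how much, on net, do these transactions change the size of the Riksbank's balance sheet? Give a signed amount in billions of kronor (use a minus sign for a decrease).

-20 billion

Discount-window repayment 76 billion kronor: a Riksbank asset is shed → −76B.
Asset purchase (from non-banks) 56 billion kronor: a Riksbank asset is acquired → +56B.
Currency deposit 60 billion kronor: only the composition of liabilities changes → 0.
Net: −76 + 56 + 0 = -20 billion.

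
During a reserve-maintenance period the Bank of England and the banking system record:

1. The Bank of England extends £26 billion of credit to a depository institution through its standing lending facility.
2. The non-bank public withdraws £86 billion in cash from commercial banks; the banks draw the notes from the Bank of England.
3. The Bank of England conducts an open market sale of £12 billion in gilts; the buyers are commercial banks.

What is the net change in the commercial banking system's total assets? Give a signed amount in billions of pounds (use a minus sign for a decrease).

Discount-window loan £26 billion: bank balance sheets expand → +£26B.
Currency withdrawal £86 billion: bank balance sheets shrink → −£86B.
OMO sale (to banks) £12 billion: just an asset swap on bank balance sheets → 0.
Net: 26 − 86 + 0 = -£60 billion.

-£60 billion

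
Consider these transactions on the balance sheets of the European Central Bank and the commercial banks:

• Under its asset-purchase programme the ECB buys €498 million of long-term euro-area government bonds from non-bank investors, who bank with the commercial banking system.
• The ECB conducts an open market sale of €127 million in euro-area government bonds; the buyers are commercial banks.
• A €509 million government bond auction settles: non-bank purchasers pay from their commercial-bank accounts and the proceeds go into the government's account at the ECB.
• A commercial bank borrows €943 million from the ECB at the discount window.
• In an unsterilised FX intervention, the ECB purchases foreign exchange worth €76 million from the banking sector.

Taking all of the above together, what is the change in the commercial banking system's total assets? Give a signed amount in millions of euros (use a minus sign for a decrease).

Asset purchase (from non-banks) €498 million: bank balance sheets expand → +€498M.
OMO sale (to banks) €127 million: just an asset swap on bank balance sheets → 0.
Government account inflow €509 million: bank balance sheets shrink → −€509M.
Discount-window loan €943 million: bank balance sheets expand → +€943M.
FX purchase €76 million: just an asset swap on bank balance sheets → 0.
Net: 498 + 0 − 509 + 943 + 0 = +€932 million.

+€932 million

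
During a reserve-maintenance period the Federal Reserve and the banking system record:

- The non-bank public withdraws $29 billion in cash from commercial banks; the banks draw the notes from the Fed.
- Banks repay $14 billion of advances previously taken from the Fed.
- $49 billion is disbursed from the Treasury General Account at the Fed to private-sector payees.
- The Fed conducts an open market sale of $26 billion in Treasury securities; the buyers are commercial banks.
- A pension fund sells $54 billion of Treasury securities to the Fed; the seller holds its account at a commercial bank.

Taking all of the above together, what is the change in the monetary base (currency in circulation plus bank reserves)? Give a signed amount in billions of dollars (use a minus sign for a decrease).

+$63 billion

Fed balance sheet:
  Assets:      Securities +$28B, Loans to banks −$14B
  Liabilities: Bank reserves +$34B, Currency in circulation +$29B, Government deposits −$49B
Commercial banking system:
  Assets:      Reserves at CB +$34B, Securities +$26B
  Liabilities: Checkable deposits +$74B, Borrowings from CB −$14B
Monetary base = currency + reserves: +$29B + (+$34B) = +$63 billion.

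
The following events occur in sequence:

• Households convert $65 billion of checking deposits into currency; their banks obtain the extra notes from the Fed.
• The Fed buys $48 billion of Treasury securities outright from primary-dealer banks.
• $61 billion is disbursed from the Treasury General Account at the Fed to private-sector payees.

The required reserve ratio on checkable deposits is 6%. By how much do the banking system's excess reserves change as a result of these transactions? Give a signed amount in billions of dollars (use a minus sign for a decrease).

+$44.24 billion

Currency withdrawal $65 billion: reserves −$65B, deposits −$65B.
OMO purchase (from banks) $48 billion: reserves +$48B, deposits 0.
Government spending $61 billion: reserves +$61B, deposits +$61B.
Totals: Δreserves = +$44B, Δdeposits = −$4B.
Δrequired reserves = 6% × −$4B = −$0.24B.
Δexcess reserves = Δreserves − Δrequired = +$44B − (−$0.24B) = +$44.24 billion.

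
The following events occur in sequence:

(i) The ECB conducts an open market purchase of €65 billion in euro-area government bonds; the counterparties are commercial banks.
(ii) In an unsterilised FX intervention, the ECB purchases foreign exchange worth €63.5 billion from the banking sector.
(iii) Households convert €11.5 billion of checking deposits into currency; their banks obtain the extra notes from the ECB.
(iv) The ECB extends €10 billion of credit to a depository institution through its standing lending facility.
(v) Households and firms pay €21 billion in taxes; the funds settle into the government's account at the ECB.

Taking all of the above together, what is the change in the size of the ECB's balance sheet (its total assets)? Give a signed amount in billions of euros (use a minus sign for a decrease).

+€138.5 billion

ECB balance sheet:
  Assets:      Securities +€65B, Loans to banks +€10B, Foreign assets +€63.5B
  Liabilities: Bank reserves +€106B, Currency in circulation +€11.5B, Government deposits +€21B
Change in total ECB assets = +€138.5 billion.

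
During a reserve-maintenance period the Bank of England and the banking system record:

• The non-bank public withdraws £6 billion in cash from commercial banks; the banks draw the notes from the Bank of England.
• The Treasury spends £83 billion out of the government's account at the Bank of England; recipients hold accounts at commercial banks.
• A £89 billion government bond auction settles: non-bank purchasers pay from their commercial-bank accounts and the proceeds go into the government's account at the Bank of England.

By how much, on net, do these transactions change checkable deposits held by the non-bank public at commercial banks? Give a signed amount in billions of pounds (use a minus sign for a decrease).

-£12 billion

Bank of England balance sheet:
  Assets:      no change
  Liabilities: Bank reserves −£12B, Currency in circulation +£6B, Government deposits +£6B
Commercial banking system:
  Assets:      Reserves at CB −£12B
  Liabilities: Checkable deposits −£12B
So the change in checkable deposits held by the non-bank public at commercial banks is -£12 billion.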